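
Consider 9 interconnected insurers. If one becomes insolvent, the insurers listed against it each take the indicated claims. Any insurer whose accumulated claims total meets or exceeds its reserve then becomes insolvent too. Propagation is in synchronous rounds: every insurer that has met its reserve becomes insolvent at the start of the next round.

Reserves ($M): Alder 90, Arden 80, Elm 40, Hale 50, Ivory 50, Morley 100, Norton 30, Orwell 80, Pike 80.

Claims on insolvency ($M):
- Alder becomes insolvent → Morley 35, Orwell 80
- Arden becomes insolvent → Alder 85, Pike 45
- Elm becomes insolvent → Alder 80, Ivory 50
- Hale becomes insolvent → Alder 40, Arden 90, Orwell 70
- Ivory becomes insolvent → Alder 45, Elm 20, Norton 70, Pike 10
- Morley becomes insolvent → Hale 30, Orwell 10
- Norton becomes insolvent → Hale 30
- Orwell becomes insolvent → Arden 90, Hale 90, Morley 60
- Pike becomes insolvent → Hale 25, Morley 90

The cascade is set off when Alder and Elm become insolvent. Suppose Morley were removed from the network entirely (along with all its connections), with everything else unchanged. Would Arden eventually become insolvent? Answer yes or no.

With Morley removed:
Round 1 — Alder, Elm become insolvent (initial).
  Ivory: +50 → 50 ≥ 50
  Orwell: +80 → 80 ≥ 80
Round 2 — Ivory, Orwell become insolvent.
  Arden: +90 → 90 ≥ 80
  Hale: +90 → 90 ≥ 50
  Norton: +70 → 70 ≥ 30
  Pike: +10 → 10 < 80
Round 3 — Arden, Hale, Norton become insolvent.
  Pike: +45 → 55 < 80
No further insolvencies.

yes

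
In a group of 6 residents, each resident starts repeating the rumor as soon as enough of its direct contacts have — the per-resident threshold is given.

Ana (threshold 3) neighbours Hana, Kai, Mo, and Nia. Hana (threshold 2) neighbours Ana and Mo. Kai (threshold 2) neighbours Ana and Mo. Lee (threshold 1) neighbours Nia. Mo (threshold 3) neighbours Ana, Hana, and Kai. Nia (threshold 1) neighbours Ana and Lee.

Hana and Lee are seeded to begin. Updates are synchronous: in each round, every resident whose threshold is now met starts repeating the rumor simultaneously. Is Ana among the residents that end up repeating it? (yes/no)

no

Round 1 — Hana, Lee start repeating the rumor (initial).
Round 2 — checking thresholds:
  Ana: 1 of 4 neighbours < 3, below threshold.
  Mo: 1 of 3 neighbours < 3, below threshold.
  Nia: 1 of 2 neighbours ≥ 1, starts repeating the rumor.
Round 3 — no new spreads; cascade stops.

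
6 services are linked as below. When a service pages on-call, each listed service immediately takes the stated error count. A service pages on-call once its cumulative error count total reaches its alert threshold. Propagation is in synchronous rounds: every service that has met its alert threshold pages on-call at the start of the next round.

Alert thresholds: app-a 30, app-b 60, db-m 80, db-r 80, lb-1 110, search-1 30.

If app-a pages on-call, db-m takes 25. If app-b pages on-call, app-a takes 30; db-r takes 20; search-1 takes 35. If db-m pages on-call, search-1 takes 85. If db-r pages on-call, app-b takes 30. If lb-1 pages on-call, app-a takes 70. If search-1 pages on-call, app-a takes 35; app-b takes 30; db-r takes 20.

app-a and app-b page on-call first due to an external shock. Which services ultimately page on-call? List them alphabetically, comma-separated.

app-a, app-b, search-1

Round 1 — app-a, app-b page on-call (initial).
  db-m: +25 → 25 < 80
  db-r: +20 → 20 < 80
  search-1: +35 → 35 ≥ 30
Round 2 — search-1 pages on-call.
  db-r: +20 → 40 < 80
No further pages.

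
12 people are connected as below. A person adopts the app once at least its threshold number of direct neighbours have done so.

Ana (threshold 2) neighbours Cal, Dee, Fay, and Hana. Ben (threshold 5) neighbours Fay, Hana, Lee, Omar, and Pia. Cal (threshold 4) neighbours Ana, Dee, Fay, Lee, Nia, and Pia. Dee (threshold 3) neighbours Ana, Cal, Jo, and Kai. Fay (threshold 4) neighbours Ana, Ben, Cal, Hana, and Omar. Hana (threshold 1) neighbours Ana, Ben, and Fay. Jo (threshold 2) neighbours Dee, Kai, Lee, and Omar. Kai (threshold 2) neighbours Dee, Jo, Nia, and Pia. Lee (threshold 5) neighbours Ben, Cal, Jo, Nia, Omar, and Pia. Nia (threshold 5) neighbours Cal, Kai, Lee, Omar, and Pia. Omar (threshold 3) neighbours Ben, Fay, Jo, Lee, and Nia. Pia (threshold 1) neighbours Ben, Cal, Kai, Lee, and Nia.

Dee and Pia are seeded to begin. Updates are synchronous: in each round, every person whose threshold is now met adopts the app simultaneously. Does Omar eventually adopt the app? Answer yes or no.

no

Round 1 — Dee, Pia adopt the app (initial).
Round 2 — checking thresholds:
  Ana: 1 of 4 neighbours < 2, below threshold.
  Ben: 1 of 5 neighbours < 5, below threshold.
  Cal: 2 of 6 neighbours < 4, below threshold.
  Jo: 1 of 4 neighbours < 2, below threshold.
  Kai: 2 of 4 neighbours ≥ 2, adopts the app.
  Lee: 1 of 6 neighbours < 5, below threshold.
  Nia: 1 of 5 neighbours < 5, below threshold.
Round 3 — checking thresholds:
  Ana: 1 of 4 neighbours < 2, below threshold.
  Ben: 1 of 5 neighbours < 5, below threshold.
  Cal: 2 of 6 neighbours < 4, below threshold.
  Jo: 2 of 4 neighbours ≥ 2, adopts the app.
  Lee: 1 of 6 neighbours < 5, below threshold.
  Nia: 2 of 5 neighbours < 5, below threshold.
Round 4 — no new adoptions; cascade stops.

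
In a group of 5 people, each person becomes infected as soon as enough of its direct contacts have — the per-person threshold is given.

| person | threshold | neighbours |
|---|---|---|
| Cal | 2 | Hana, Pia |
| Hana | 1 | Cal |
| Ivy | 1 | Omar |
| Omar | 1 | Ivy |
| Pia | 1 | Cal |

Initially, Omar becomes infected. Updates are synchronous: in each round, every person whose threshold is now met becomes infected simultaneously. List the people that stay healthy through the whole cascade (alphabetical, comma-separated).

Cal, Hana, Pia

Round 1 — Omar becomes infected (initial).
Round 2 — checking thresholds:
  Ivy: 1 of 1 neighbours ≥ 1, becomes infected.
Round 3 — no new infections; cascade stops.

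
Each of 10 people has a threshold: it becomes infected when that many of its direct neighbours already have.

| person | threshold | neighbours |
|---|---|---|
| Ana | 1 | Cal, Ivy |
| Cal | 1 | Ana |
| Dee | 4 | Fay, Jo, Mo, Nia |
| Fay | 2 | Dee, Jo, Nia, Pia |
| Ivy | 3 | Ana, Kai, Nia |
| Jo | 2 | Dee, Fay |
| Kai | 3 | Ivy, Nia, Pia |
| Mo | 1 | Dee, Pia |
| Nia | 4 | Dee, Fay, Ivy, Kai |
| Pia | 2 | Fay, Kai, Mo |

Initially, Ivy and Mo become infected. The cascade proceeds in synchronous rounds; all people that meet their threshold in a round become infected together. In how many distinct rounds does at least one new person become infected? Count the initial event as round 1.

Round 1 — Ivy, Mo become infected (initial).
Round 2 — checking thresholds:
  Ana: 1 of 2 neighbours ≥ 1, becomes infected.
  Dee: 1 of 4 neighbours < 4, below threshold.
  Kai: 1 of 3 neighbours < 3, below threshold.
  Nia: 1 of 4 neighbours < 4, below threshold.
  Pia: 1 of 3 neighbours < 2, below threshold.
Round 3 — checking thresholds:
  Cal: 1 of 1 neighbours ≥ 1, becomes infected.
  Dee: 1 of 4 neighbours < 4, below threshold.
  Kai: 1 of 3 neighbours < 3, below threshold.
  Nia: 1 of 4 neighbours < 4, below threshold.
  Pia: 1 of 3 neighbours < 2, below threshold.
Round 4 — no new infections; cascade stops.

3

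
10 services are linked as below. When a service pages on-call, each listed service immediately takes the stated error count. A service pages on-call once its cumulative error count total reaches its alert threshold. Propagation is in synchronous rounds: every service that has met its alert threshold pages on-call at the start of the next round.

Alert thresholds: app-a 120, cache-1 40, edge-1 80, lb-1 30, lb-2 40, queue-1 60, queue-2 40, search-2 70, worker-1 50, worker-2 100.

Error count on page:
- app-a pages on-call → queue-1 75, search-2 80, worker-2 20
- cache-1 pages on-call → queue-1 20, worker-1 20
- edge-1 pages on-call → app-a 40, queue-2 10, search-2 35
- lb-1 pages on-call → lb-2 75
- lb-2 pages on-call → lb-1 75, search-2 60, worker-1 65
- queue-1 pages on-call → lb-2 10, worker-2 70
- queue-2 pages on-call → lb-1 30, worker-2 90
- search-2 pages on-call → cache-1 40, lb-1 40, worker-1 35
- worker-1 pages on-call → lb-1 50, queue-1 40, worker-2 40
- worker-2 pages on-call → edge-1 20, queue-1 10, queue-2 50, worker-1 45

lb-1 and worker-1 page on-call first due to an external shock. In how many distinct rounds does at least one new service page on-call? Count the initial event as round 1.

2

Round 1 — lb-1, worker-1 page on-call (initial).
  lb-2: +75 → 75 ≥ 40
  queue-1: +40 → 40 < 60
  worker-2: +40 → 40 < 100
Round 2 — lb-2 pages on-call.
  search-2: +60 → 60 < 70
No further pages.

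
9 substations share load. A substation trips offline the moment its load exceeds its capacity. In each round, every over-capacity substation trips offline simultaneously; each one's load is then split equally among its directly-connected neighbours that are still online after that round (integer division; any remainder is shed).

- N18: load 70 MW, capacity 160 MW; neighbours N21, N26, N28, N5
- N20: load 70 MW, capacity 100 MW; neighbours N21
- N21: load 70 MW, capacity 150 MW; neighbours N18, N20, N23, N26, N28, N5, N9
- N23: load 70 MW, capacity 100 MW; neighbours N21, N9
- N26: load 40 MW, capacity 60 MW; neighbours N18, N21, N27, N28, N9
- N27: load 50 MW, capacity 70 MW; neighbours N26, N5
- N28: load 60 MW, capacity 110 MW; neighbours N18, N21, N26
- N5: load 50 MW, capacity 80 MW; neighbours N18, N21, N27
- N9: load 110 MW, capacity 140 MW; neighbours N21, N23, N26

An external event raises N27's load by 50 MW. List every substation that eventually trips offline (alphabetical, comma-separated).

Round 1 — N27 at 100 > 70. N27 trips offline.
  N27 sheds 100 MW to N26, N5: 50 each.
    N26: 40+50 = 90 > 60
    N5: 50+50 = 100 > 80
Round 2 — N26, N5 trip offline.
  N26 sheds 90 MW to N18, N21, N28, N9: 22 each (2 lost).
    N18: 70+22 = 92 ≤ 160
    N21: 70+22 = 92 ≤ 150
    N28: 60+22 = 82 ≤ 110
    N9: 110+22 = 132 ≤ 140
  N5 sheds 100 MW to N18, N21: 50 each.
    N18: 92+50 = 142 ≤ 160
    N21: 92+50 = 142 ≤ 150
No further trips.

N26, N27, N5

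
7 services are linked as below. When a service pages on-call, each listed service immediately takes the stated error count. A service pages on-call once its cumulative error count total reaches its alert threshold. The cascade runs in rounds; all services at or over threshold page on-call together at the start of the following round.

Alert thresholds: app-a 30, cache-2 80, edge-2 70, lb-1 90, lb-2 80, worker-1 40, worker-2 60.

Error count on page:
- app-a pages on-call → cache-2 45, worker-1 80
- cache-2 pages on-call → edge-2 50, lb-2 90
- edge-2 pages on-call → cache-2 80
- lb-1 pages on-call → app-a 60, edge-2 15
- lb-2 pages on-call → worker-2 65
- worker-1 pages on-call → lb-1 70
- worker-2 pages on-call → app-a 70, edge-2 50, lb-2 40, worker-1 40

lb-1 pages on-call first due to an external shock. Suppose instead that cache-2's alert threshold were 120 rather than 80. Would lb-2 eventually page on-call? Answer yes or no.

With cache-2's alert threshold at 120:
Round 1 — lb-1 pages on-call (initial).
  app-a: +60 → 60 ≥ 30
  edge-2: +15 → 15 < 70
Round 2 — app-a pages on-call.
  cache-2: +45 → 45 < 120
  worker-1: +80 → 80 ≥ 40
Round 3 — worker-1 pages on-call.
No further pages.

no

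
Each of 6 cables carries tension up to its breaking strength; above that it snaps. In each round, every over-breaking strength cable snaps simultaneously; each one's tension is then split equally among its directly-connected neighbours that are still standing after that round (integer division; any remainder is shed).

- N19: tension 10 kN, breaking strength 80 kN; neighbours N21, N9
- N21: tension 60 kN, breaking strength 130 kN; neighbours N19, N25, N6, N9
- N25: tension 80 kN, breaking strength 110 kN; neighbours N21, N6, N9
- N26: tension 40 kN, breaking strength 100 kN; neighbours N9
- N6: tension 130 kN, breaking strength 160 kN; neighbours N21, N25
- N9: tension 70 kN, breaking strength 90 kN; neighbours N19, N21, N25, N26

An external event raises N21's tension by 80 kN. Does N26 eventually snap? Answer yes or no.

Round 1 — N21 at 140 > 130. N21 snaps.
  N21 sheds 140 kN to N19, N25, N6, N9: 35 each.
    N19: 10+35 = 45 ≤ 80
    N25: 80+35 = 115 > 110
    N6: 130+35 = 165 > 160
    N9: 70+35 = 105 > 90
Round 2 — N25, N6, N9 snap.
  N25 sheds 115 kN: no online neighbours, lost.
  N6 sheds 165 kN: no online neighbours, lost.
  N9 sheds 105 kN to N19, N26: 52 each (1 lost).
    N19: 45+52 = 97 > 80
    N26: 40+52 = 92 ≤ 100
Round 3 — N19 snaps.
  N19 sheds 97 kN: no online neighbours, lost.
No further breaks.

no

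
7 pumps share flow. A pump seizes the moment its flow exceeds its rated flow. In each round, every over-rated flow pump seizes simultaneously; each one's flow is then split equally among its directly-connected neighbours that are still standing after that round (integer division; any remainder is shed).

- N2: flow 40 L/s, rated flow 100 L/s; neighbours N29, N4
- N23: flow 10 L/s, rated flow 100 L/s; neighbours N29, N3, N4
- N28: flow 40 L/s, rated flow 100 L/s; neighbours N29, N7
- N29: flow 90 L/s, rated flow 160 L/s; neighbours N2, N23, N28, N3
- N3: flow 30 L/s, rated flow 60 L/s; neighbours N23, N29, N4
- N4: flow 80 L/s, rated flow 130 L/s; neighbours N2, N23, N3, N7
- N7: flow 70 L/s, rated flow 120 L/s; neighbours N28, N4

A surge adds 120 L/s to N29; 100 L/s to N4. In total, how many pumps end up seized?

Round 1 — N29 at 210 > 160; N4 at 180 > 130. N29, N4 seize.
  N29 sheds 210 L/s to N2, N23, N28, N3: 52 each (2 lost).
    N2: 40+52 = 92 ≤ 100
    N23: 10+52 = 62 ≤ 100
    N28: 40+52 = 92 ≤ 100
    N3: 30+52 = 82 > 60
  N4 sheds 180 L/s to N2, N23, N3, N7: 45 each.
    N2: 92+45 = 137 > 100
    N23: 62+45 = 107 > 100
    N3: 82+45 = 127 > 60
    N7: 70+45 = 115 ≤ 120
Round 2 — N2, N23, N3 seize.
  N2 sheds 137 L/s: no online neighbours, lost.
  N23 sheds 107 L/s: no online neighbours, lost.
  N3 sheds 127 L/s: no online neighbours, lost.
No further seizures.

5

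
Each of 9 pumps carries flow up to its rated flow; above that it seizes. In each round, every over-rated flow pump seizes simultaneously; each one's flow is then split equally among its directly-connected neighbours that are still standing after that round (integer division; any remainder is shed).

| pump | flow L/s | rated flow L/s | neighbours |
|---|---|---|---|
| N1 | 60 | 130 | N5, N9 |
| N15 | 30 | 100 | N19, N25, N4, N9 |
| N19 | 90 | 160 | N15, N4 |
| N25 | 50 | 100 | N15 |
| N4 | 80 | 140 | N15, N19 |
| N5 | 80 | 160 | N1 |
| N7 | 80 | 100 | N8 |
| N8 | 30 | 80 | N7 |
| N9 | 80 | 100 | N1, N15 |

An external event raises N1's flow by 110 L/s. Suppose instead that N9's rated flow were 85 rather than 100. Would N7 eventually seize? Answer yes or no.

no

With N9's rated flow at 85:
Round 1 — N1 at 170 > 130. N1 seizes.
  N1 sheds 170 L/s to N5, N9: 85 each.
    N5: 80+85 = 165 > 160
    N9: 80+85 = 165 > 85
Round 2 — N5, N9 seize.
  N5 sheds 165 L/s: no online neighbours, lost.
  N9 sheds 165 L/s to N15: 165 each.
    N15: 30+165 = 195 > 100
Round 3 — N15 seizes.
  N15 sheds 195 L/s to N19, N25, N4: 65 each.
    N19: 90+65 = 155 ≤ 160
    N25: 50+65 = 115 > 100
    N4: 80+65 = 145 > 140
Round 4 — N25, N4 seize.
  N25 sheds 115 L/s: no online neighbours, lost.
  N4 sheds 145 L/s to N19: 145 each.
    N19: 155+145 = 300 > 160
Round 5 — N19 seizes.
  N19 sheds 300 L/s: no online neighbours, lost.
No further seizures.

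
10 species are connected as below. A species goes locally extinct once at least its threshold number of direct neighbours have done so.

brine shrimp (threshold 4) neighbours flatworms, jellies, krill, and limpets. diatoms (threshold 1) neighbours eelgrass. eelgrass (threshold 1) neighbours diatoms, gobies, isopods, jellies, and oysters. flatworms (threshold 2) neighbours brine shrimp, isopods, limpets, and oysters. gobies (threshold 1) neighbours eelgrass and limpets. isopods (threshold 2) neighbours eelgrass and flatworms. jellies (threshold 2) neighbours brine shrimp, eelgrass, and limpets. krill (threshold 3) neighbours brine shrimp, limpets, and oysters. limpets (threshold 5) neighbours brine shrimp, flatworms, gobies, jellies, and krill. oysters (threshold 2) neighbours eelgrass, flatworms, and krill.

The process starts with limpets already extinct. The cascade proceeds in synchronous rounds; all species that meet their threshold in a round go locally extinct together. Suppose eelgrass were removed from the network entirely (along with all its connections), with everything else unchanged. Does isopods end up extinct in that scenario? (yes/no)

no

With eelgrass removed:
Round 1 — limpets goes locally extinct (initial).
Round 2 — checking thresholds:
  brine shrimp: 1 of 4 neighbours < 4, not yet.
  flatworms: 1 of 4 neighbours < 2, not yet.
  gobies: 1 of 1 neighbours ≥ 1, goes locally extinct.
  jellies: 1 of 2 neighbours < 2, not yet.
  krill: 1 of 3 neighbours < 3, not yet.
Round 3 — no new extinctions; cascade stops.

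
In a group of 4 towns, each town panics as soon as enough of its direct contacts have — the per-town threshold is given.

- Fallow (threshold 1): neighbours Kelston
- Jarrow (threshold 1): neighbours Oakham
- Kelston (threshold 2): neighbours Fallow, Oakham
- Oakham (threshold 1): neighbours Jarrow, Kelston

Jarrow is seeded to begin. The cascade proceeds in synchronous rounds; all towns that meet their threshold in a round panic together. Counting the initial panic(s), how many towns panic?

Round 1 — Jarrow panics (initial).
Round 2 — checking thresholds:
  Oakham: 1 of 2 neighbours ≥ 1, panics.
Round 3 — no new panics; cascade stops.

2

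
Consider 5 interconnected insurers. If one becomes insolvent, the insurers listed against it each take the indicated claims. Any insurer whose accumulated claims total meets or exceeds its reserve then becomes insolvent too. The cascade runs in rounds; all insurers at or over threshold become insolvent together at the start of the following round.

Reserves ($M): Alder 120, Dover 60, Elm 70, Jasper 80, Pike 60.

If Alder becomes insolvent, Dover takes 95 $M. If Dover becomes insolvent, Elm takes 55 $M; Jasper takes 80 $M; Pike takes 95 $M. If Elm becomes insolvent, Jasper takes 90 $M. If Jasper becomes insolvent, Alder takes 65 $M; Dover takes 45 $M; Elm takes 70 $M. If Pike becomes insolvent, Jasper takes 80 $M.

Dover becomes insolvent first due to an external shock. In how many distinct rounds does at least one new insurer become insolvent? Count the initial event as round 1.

Round 1 — Dover becomes insolvent (initial).
  Elm: +55 → 55 < 70
  Jasper: +80 → 80 ≥ 80
  Pike: +95 → 95 ≥ 60
Round 2 — Jasper, Pike become insolvent.
  Alder: +65 → 65 < 120
  Elm: +70 → 125 ≥ 70
Round 3 — Elm becomes insolvent.
No further insolvencies.

3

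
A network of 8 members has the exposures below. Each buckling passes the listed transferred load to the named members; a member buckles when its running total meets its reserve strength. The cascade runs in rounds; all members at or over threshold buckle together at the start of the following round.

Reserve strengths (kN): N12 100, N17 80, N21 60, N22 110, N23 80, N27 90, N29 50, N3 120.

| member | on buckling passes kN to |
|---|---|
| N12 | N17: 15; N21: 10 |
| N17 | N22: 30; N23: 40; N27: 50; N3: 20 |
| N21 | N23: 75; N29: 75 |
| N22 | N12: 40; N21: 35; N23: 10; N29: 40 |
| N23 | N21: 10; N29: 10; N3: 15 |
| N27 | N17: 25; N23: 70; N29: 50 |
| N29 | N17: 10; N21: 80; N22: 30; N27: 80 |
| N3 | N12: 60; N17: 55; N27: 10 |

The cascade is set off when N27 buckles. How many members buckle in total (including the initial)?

4

Round 1 — N27 buckles (initial).
  N17: +25 → 25 < 80
  N23: +70 → 70 < 80
  N29: +50 → 50 ≥ 50
Round 2 — N29 buckles.
  N17: +10 → 35 < 80
  N21: +80 → 80 ≥ 60
  N22: +30 → 30 < 110
Round 3 — N21 buckles.
  N23: +75 → 145 ≥ 80
Round 4 — N23 buckles.
  N3: +15 → 15 < 120
No further bucklings.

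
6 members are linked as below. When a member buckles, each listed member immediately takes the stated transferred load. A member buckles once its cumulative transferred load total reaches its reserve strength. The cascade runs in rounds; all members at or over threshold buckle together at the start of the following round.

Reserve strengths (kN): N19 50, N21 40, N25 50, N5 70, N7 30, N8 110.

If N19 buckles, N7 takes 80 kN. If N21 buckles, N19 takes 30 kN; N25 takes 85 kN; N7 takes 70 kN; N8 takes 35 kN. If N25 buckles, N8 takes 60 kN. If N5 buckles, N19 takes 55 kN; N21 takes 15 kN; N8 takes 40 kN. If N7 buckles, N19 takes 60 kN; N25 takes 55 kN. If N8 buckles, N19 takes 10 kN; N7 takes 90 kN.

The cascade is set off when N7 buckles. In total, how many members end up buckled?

Round 1 — N7 buckles (initial).
  N19: +60 → 60 ≥ 50
  N25: +55 → 55 ≥ 50
Round 2 — N19, N25 buckle.
  N8: +60 → 60 < 110
No further bucklings.

3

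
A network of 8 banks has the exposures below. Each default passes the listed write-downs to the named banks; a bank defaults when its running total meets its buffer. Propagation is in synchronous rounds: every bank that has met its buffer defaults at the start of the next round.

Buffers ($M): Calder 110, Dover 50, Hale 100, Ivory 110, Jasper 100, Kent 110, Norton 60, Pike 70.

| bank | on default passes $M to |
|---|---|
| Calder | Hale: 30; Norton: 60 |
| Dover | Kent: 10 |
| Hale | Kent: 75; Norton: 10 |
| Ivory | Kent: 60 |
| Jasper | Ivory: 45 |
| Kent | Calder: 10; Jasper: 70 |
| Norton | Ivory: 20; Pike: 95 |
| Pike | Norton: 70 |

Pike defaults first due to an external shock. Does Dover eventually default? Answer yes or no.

Round 1 — Pike defaults (initial).
  Norton: +70 → 70 ≥ 60
Round 2 — Norton defaults.
  Ivory: +20 → 20 < 110
No further defaults.

no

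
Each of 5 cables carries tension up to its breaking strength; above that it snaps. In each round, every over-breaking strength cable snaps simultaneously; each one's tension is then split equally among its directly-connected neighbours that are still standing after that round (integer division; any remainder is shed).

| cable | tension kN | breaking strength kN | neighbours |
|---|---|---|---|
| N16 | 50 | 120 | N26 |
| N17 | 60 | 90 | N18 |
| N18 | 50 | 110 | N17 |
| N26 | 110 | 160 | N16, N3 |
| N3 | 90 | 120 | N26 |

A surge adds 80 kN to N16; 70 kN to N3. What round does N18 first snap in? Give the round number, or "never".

Round 1 — N16 at 130 > 120; N3 at 160 > 120. N16, N3 snap.
  N16 sheds 130 kN to N26: 130 each.
    N26: 110+130 = 240 > 160
  N3 sheds 160 kN to N26: 160 each.
    N26: 240+160 = 400 > 160
Round 2 — N26 snaps.
  N26 sheds 400 kN: no online neighbours, lost.
No further breaks.

never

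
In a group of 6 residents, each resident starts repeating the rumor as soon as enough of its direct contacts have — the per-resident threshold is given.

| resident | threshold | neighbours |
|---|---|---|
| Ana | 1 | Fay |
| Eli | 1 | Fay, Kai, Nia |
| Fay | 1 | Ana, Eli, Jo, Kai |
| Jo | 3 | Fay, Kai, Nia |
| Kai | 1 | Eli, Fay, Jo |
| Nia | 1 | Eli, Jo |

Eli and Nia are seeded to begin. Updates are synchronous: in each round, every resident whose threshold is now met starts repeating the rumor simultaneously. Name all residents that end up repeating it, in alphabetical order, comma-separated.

Round 1 — Eli, Nia start repeating the rumor (initial).
Round 2 — checking thresholds:
  Fay: 1 of 4 neighbours ≥ 1, starts repeating the rumor.
  Jo: 1 of 3 neighbours < 3, below threshold.
  Kai: 1 of 3 neighbours ≥ 1, starts repeating the rumor.
Round 3 — checking thresholds:
  Ana: 1 of 1 neighbours ≥ 1, starts repeating the rumor.
  Jo: 3 of 3 neighbours ≥ 3, starts repeating the rumor.
Round 4 — no new spreads; cascade stops.

Ana, Eli, Fay, Jo, Kai, Nia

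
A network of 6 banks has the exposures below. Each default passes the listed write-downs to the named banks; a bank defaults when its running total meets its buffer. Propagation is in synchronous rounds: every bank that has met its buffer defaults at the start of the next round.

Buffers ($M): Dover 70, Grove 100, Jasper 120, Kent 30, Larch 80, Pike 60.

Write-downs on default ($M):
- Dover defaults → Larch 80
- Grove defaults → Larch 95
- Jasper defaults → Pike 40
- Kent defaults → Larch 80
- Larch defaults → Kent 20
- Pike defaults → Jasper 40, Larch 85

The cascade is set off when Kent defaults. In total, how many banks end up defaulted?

2

Round 1 — Kent defaults (initial).
  Larch: +80 → 80 ≥ 80
Round 2 — Larch defaults.
No further defaults.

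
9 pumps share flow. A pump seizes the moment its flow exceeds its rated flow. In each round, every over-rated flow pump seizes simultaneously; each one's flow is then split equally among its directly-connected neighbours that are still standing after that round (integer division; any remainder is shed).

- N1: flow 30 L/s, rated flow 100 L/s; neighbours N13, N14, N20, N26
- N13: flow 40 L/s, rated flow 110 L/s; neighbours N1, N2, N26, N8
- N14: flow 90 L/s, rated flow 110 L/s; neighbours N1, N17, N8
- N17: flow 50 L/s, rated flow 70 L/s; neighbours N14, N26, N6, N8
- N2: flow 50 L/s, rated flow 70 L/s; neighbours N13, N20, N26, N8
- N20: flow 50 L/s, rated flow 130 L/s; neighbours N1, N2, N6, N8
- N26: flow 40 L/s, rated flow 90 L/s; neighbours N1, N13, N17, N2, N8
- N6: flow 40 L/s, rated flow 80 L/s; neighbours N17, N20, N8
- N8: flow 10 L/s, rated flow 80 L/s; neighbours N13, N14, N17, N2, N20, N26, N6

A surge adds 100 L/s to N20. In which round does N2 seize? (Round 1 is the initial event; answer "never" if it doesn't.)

2

Round 1 — N20 at 150 > 130. N20 seizes.
  N20 sheds 150 L/s to N1, N2, N6, N8: 37 each (2 lost).
    N1: 30+37 = 67 ≤ 100
    N2: 50+37 = 87 > 70
    N6: 40+37 = 77 ≤ 80
    N8: 10+37 = 47 ≤ 80
Round 2 — N2 seizes.
  N2 sheds 87 L/s to N13, N26, N8: 29 each.
    N13: 40+29 = 69 ≤ 110
    N26: 40+29 = 69 ≤ 90
    N8: 47+29 = 76 ≤ 80
No further seizures.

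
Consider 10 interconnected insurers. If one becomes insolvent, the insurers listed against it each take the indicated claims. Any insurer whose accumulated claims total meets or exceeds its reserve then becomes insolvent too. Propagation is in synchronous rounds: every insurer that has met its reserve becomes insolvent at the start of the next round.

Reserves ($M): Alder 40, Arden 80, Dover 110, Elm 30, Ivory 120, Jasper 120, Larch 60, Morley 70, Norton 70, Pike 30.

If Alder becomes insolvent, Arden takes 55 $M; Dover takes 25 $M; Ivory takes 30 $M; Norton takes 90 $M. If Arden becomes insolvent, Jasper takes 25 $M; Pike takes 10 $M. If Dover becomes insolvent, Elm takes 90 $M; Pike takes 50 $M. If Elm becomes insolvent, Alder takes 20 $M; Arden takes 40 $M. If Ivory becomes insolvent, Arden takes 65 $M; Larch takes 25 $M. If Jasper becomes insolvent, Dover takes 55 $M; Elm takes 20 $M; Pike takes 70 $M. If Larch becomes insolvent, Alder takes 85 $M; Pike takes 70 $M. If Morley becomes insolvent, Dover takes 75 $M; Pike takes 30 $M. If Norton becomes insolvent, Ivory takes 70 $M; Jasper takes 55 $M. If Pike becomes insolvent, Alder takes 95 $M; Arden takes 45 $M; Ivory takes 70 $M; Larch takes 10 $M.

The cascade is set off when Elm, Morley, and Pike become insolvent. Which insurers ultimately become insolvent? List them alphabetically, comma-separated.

Round 1 — Elm, Morley, Pike become insolvent (initial).
  Alder: +20+95 → 115 ≥ 40
  Arden: +40+45 → 85 ≥ 80
  Dover: +75 → 75 < 110
  Ivory: +70 → 70 < 120
  Larch: +10 → 10 < 60
Round 2 — Alder, Arden become insolvent.
  Dover: +25 → 100 < 110
  Ivory: +30 → 100 < 120
  Jasper: +25 → 25 < 120
  Norton: +90 → 90 ≥ 70
Round 3 — Norton becomes insolvent.
  Ivory: +70 → 170 ≥ 120
  Jasper: +55 → 80 < 120
Round 4 — Ivory becomes insolvent.
  Larch: +25 → 35 < 60
No further insolvencies.

Alder, Arden, Elm, Ivory, Morley, Norton, Pike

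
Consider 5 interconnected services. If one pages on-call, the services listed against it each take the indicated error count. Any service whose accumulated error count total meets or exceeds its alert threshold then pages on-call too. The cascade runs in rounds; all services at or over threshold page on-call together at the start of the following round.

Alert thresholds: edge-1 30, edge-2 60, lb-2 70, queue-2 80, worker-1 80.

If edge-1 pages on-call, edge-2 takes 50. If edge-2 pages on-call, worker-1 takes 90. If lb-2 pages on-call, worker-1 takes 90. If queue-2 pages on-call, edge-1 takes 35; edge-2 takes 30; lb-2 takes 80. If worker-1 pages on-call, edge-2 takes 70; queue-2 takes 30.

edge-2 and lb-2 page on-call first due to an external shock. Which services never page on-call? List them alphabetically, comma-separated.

edge-1, queue-2

Round 1 — edge-2, lb-2 page on-call (initial).
  worker-1: +90+90 → 180 ≥ 80
Round 2 — worker-1 pages on-call.
  queue-2: +30 → 30 < 80
No further pages.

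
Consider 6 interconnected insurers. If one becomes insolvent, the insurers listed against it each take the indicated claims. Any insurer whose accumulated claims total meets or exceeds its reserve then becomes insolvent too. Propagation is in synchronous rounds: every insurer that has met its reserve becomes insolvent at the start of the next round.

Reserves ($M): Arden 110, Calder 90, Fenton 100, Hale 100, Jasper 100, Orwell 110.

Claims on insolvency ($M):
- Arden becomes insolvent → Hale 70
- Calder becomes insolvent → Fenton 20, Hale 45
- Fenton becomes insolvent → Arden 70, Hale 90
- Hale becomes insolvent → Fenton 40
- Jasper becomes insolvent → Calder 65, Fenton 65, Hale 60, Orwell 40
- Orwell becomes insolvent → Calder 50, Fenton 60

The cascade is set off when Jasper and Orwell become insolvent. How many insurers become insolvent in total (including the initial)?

Round 1 — Jasper, Orwell become insolvent (initial).
  Calder: +65+50 → 115 ≥ 90
  Fenton: +65+60 → 125 ≥ 100
  Hale: +60 → 60 < 100
Round 2 — Calder, Fenton become insolvent.
  Arden: +70 → 70 < 110
  Hale: +45+90 → 195 ≥ 100
Round 3 — Hale becomes insolvent.
No further insolvencies.

5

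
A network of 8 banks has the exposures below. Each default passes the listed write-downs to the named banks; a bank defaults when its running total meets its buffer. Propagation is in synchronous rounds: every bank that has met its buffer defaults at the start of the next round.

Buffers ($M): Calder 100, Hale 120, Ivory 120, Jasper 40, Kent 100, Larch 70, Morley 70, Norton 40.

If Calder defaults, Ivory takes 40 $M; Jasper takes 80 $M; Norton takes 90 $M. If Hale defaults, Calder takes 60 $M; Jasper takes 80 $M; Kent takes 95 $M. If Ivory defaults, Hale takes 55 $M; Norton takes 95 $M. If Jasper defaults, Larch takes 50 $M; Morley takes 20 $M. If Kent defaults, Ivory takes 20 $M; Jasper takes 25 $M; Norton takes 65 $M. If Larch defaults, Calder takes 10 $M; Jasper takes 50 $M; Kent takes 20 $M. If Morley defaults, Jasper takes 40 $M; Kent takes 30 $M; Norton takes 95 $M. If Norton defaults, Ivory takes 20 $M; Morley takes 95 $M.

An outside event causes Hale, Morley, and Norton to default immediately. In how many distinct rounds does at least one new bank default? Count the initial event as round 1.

Round 1 — Hale, Morley, Norton default (initial).
  Calder: +60 → 60 < 100
  Ivory: +20 → 20 < 120
  Jasper: +80+40 → 120 ≥ 40
  Kent: +95+30 → 125 ≥ 100
Round 2 — Jasper, Kent default.
  Ivory: +20 → 40 < 120
  Larch: +50 → 50 < 70
No further defaults.

2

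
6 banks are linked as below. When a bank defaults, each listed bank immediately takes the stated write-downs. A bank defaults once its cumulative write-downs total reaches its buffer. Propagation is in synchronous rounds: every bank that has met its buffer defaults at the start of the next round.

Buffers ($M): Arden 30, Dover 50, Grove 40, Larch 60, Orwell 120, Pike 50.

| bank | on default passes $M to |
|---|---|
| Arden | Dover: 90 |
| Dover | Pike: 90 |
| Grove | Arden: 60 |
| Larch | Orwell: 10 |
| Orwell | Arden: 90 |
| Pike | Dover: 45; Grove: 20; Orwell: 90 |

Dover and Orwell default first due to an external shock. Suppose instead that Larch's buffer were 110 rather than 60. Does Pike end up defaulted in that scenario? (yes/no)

yes

With Larch's buffer at 110:
Round 1 — Dover, Orwell default (initial).
  Arden: +90 → 90 ≥ 30
  Pike: +90 → 90 ≥ 50
Round 2 — Arden, Pike default.
  Grove: +20 → 20 < 40
No further defaults.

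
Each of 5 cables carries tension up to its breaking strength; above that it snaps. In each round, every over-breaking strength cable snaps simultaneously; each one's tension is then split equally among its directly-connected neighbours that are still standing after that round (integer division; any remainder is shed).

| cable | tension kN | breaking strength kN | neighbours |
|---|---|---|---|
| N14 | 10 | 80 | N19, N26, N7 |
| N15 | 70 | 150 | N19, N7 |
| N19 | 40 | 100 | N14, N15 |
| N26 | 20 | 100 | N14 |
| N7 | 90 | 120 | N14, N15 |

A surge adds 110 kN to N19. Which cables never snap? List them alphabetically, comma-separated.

N26

Round 1 — N19 at 150 > 100. N19 snaps.
  N19 sheds 150 kN to N14, N15: 75 each.
    N14: 10+75 = 85 > 80
    N15: 70+75 = 145 ≤ 150
Round 2 — N14 snaps.
  N14 sheds 85 kN to N26, N7: 42 each (1 lost).
    N26: 20+42 = 62 ≤ 100
    N7: 90+42 = 132 > 120
Round 3 — N7 snaps.
  N7 sheds 132 kN to N15: 132 each.
    N15: 145+132 = 277 > 150
Round 4 — N15 snaps.
  N15 sheds 277 kN: no online neighbours, lost.
No further breaks.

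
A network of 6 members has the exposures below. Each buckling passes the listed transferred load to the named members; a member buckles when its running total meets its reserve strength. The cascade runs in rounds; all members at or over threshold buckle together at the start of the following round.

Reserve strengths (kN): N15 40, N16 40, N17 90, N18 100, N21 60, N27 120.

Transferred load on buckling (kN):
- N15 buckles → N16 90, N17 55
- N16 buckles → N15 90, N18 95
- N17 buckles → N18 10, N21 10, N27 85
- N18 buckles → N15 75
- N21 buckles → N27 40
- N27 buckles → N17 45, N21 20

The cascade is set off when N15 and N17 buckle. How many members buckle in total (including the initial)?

4

Round 1 — N15, N17 buckle (initial).
  N16: +90 → 90 ≥ 40
  N18: +10 → 10 < 100
  N21: +10 → 10 < 60
  N27: +85 → 85 < 120
Round 2 — N16 buckles.
  N18: +95 → 105 ≥ 100
Round 3 — N18 buckles.
No further bucklings.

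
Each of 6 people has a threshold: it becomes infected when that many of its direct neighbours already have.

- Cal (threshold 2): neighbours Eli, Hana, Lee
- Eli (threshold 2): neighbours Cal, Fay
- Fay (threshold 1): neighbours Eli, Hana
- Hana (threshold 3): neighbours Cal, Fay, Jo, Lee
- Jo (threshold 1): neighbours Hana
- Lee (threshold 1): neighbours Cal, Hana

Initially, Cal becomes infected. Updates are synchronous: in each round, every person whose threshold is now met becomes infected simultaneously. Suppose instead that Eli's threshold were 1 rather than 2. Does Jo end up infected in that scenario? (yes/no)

With Eli's threshold at 1:
Round 1 — Cal becomes infected (initial).
Round 2 — checking thresholds:
  Eli: 1 of 2 neighbours ≥ 1, becomes infected.
  Hana: 1 of 4 neighbours < 3, not yet.
  Lee: 1 of 2 neighbours ≥ 1, becomes infected.
Round 3 — checking thresholds:
  Fay: 1 of 2 neighbours ≥ 1, becomes infected.
  Hana: 2 of 4 neighbours < 3, not yet.
Round 4 — checking thresholds:
  Hana: 3 of 4 neighbours ≥ 3, becomes infected.
Round 5 — checking thresholds:
  Jo: 1 of 1 neighbours ≥ 1, becomes infected.
Round 6 — no new infections; cascade stops.

yes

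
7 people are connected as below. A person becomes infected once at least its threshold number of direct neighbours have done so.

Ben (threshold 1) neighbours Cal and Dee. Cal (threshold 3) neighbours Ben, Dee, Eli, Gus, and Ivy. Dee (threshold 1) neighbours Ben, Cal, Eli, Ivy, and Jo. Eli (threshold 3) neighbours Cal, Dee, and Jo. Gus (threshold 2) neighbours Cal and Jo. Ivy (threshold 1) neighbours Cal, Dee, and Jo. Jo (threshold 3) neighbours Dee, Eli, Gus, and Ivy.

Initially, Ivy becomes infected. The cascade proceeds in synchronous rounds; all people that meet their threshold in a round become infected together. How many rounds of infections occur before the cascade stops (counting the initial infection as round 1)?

4

Round 1 — Ivy becomes infected (initial).
Round 2 — checking thresholds:
  Cal: 1 of 5 neighbours < 3, holds.
  Dee: 1 of 5 neighbours ≥ 1, becomes infected.
  Jo: 1 of 4 neighbours < 3, holds.
Round 3 — checking thresholds:
  Ben: 1 of 2 neighbours ≥ 1, becomes infected.
  Cal: 2 of 5 neighbours < 3, holds.
  Eli: 1 of 3 neighbours < 3, holds.
  Jo: 2 of 4 neighbours < 3, holds.
Round 4 — checking thresholds:
  Cal: 3 of 5 neighbours ≥ 3, becomes infected.
  Eli: 1 of 3 neighbours < 3, holds.
  Jo: 2 of 4 neighbours < 3, holds.
Round 5 — no new infections; cascade stops.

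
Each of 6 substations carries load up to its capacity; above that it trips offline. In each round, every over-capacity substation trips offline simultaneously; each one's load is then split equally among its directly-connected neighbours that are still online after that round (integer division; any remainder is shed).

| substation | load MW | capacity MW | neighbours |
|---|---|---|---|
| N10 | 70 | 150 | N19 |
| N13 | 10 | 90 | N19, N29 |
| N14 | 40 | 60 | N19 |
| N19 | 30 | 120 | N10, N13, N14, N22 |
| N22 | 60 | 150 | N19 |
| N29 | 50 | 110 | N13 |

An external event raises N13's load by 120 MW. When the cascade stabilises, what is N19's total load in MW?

Round 1 — N13 at 130 > 90. N13 trips offline.
  N13 sheds 130 MW to N19, N29: 65 each.
    N19: 30+65 = 95 ≤ 120
    N29: 50+65 = 115 > 110
Round 2 — N29 trips offline.
  N29 sheds 115 MW: no online neighbours, lost.
No further trips.

95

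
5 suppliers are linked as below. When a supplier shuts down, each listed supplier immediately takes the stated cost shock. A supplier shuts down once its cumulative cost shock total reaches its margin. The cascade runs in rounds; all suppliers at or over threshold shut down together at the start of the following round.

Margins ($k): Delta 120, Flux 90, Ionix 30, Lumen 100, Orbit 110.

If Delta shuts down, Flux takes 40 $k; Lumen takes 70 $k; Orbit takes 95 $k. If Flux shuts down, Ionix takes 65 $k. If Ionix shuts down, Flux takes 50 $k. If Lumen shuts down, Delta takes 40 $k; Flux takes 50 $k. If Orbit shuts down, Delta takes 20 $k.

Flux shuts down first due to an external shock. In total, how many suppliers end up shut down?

2

Round 1 — Flux shuts down (initial).
  Ionix: +65 → 65 ≥ 30
Round 2 — Ionix shuts down.
No further shutdowns.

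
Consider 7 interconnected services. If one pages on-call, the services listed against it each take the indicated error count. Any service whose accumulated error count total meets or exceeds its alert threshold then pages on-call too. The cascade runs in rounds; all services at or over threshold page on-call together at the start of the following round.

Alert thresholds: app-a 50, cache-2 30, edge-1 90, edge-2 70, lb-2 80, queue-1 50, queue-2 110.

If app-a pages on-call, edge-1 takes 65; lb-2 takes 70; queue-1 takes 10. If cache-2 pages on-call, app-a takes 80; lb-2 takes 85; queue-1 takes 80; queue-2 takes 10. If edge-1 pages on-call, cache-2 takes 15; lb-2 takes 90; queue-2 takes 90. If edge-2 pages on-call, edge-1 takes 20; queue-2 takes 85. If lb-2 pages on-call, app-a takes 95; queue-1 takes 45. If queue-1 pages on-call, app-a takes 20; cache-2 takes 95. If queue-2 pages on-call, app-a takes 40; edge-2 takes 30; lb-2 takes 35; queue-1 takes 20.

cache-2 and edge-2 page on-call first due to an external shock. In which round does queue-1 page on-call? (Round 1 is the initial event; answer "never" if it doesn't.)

2

Round 1 — cache-2, edge-2 page on-call (initial).
  app-a: +80 → 80 ≥ 50
  edge-1: +20 → 20 < 90
  lb-2: +85 → 85 ≥ 80
  queue-1: +80 → 80 ≥ 50
  queue-2: +10+85 → 95 < 110
Round 2 — app-a, lb-2, queue-1 page on-call.
  edge-1: +65 → 85 < 90
No further pages.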